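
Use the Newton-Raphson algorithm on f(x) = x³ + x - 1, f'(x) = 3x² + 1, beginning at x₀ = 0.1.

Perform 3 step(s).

f(x) = x³ + x - 1
f'(x) = 3x² + 1
x₀ = 0.1

Newton-Raphson formula: x_{n+1} = x_n - f(x_n)/f'(x_n)

Iteration 1:
  f(0.100000) = -0.899000
  f'(0.100000) = 1.030000
  x_1 = 0.100000 - (-0.899000)/1.030000 = 0.972816
Iteration 2:
  f(0.972816) = 0.893459
  f'(0.972816) = 3.839110
  x_2 = 0.972816 - 0.893459/3.839110 = 0.740090
Iteration 3:
  f(0.740090) = 0.145462
  f'(0.740090) = 2.643200
  x_3 = 0.740090 - 0.145462/2.643200 = 0.685058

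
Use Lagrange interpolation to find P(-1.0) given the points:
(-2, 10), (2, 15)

Lagrange interpolation formula:
P(x) = Σ yᵢ × Lᵢ(x)
where Lᵢ(x) = Π_{j≠i} (x - xⱼ)/(xᵢ - xⱼ)

L_0(-1.0) = (-1.0 - 2)/(-2 - 2) = 0.750000
L_1(-1.0) = (-1.0 - (-2))/(2 - (-2)) = 0.250000

P(-1.0) = 10×L_0(-1.0) + 15×L_1(-1.0)
P(-1.0) = 11.250000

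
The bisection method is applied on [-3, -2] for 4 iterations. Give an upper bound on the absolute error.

Bisection error bound: |error| ≤ (b-a)/2^n
|error| ≤ (-2 - (-3))/2^4 = 1/2^4
|error| ≤ 0.0625000000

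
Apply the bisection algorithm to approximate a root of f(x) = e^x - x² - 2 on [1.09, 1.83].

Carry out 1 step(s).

f(x) = e^x - x² - 2
Initial interval: [1.09, 1.83]

Iteration 1:
  c_1 = (1.090000 + 1.830000)/2 = 1.460000
  f(c_1) = f(1.460000) = 0.174360
  f(a) × f(c) < 0, new interval: [1.090000, 1.460000]

After 1 iteration(s), the approximation is c_1 = 1.460000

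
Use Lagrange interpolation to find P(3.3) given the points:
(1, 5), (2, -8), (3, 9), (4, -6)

Lagrange interpolation formula:
P(x) = Σ yᵢ × Lᵢ(x)
where Lᵢ(x) = Π_{j≠i} (x - xⱼ)/(xᵢ - xⱼ)

L_0(3.3) = (3.3 - 2)/(1 - 2) × (3.3 - 3)/(1 - 3) × (3.3 - 4)/(1 - 4) = 0.045500
L_1(3.3) = (3.3 - 1)/(2 - 1) × (3.3 - 3)/(2 - 3) × (3.3 - 4)/(2 - 4) = -0.241500
L_2(3.3) = (3.3 - 1)/(3 - 1) × (3.3 - 2)/(3 - 2) × (3.3 - 4)/(3 - 4) = 1.046500
L_3(3.3) = (3.3 - 1)/(4 - 1) × (3.3 - 2)/(4 - 2) × (3.3 - 3)/(4 - 3) = 0.149500

P(3.3) = 5×L_0(3.3) + (-8)×L_1(3.3) + 9×L_2(3.3) + (-6)×L_3(3.3)
P(3.3) = 10.681000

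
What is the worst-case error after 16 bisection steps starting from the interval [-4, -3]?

Bisection error bound: |error| ≤ (b-a)/2^n
|error| ≤ (-3 - (-4))/2^16 = 1/2^16
|error| ≤ 0.0000152588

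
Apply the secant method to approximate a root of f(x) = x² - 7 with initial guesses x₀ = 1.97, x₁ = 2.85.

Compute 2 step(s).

f(x) = x² - 7
x₀ = 1.97, x₁ = 2.85

Secant formula: x_{n+1} = x_n - f(x_n)(x_n - x_{n-1})/(f(x_n) - f(x_{n-1}))

Iteration 1:
  f(1.970000) = -3.119100
  f(2.850000) = 1.122500
  x_2 = 2.850000 - 1.122500×(2.850000 - 1.970000)/(1.122500 - (-3.119100))
       = 2.617116
Iteration 2:
  f(2.850000) = 1.122500
  f(2.617116) = -0.150703
  x_3 = 2.617116 - (-0.150703)×(2.617116 - 2.850000)/(-0.150703 - 1.122500)
       = 2.644682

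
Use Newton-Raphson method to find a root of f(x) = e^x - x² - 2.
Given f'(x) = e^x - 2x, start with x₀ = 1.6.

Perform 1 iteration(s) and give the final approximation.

f(x) = e^x - x² - 2
f'(x) = e^x - 2x
x₀ = 1.6

Newton-Raphson formula: x_{n+1} = x_n - f(x_n)/f'(x_n)

Iteration 1:
  f(1.600000) = 0.393032
  f'(1.600000) = 1.753032
  x_1 = 1.600000 - 0.393032/1.753032 = 1.375799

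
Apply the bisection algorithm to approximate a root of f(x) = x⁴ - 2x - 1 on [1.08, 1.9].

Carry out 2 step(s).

f(x) = x⁴ - 2x - 1
Initial interval: [1.08, 1.9]

Iteration 1:
  c_1 = (1.080000 + 1.900000)/2 = 1.490000
  f(c_1) = f(1.490000) = 0.948844
  f(a) × f(c) < 0, new interval: [1.080000, 1.490000]
Iteration 2:
  c_2 = (1.080000 + 1.490000)/2 = 1.285000
  f(c_2) = f(1.285000) = -0.843456
  f(a) × f(c) ≥ 0, new interval: [1.285000, 1.490000]

After 2 iteration(s), the approximation is c_2 = 1.285000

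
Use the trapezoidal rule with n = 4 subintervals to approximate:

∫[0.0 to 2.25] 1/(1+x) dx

f(x) = 1/(1+x)
a = 0.0, b = 2.25, n = 4
h = (b - a)/n = 0.562500

Trapezoidal rule: (h/2)[f(x₀) + 2f(x₁) + 2f(x₂) + ... + f(xₙ)]

x_0 = 0.0000, f(x_0) = 1.000000, coefficient = 1
x_1 = 0.5625, f(x_1) = 0.640000, coefficient = 2
x_2 = 1.1250, f(x_2) = 0.470588, coefficient = 2
x_3 = 1.6875, f(x_3) = 0.372093, coefficient = 2
x_4 = 2.2500, f(x_4) = 0.307692, coefficient = 1

I ≈ (0.562500/2) × 4.273055 = 1.201797
Exact value: 1.178655
Error: 0.023142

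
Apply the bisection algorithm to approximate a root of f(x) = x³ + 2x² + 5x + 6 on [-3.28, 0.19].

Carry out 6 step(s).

f(x) = x³ + 2x² + 5x + 6
Initial interval: [-3.28, 0.19]

Iteration 1:
  c_1 = (-3.280000 + 0.190000)/2 = -1.545000
  f(c_1) = f(-1.545000) = -0.638904
  f(a) × f(c) ≥ 0, new interval: [-1.545000, 0.190000]
Iteration 2:
  c_2 = (-1.545000 + 0.190000)/2 = -0.677500
  f(c_2) = f(-0.677500) = 3.219536
  f(a) × f(c) < 0, new interval: [-1.545000, -0.677500]
Iteration 3:
  c_3 = (-1.545000 + (-0.677500))/2 = -1.111250
  f(c_3) = f(-1.111250) = 1.541247
  f(a) × f(c) < 0, new interval: [-1.545000, -1.111250]
Iteration 4:
  c_4 = (-1.545000 + (-1.111250))/2 = -1.328125
  f(c_4) = f(-1.328125) = 0.544506
  f(a) × f(c) < 0, new interval: [-1.545000, -1.328125]
Iteration 5:
  c_5 = (-1.545000 + (-1.328125))/2 = -1.436562
  f(c_5) = f(-1.436562) = -0.020040
  f(a) × f(c) ≥ 0, new interval: [-1.436562, -1.328125]
Iteration 6:
  c_6 = (-1.436562 + (-1.328125))/2 = -1.382344
  f(c_6) = f(-1.382344) = 0.268545
  f(a) × f(c) < 0, new interval: [-1.436562, -1.382344]

After 6 iteration(s), the approximation is c_6 = -1.382344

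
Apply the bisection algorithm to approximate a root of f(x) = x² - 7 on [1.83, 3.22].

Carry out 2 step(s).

f(x) = x² - 7
Initial interval: [1.83, 3.22]

Iteration 1:
  c_1 = (1.830000 + 3.220000)/2 = 2.525000
  f(c_1) = f(2.525000) = -0.624375
  f(a) × f(c) ≥ 0, new interval: [2.525000, 3.220000]
Iteration 2:
  c_2 = (2.525000 + 3.220000)/2 = 2.872500
  f(c_2) = f(2.872500) = 1.251256
  f(a) × f(c) < 0, new interval: [2.525000, 2.872500]

After 2 iteration(s), the approximation is c_2 = 2.872500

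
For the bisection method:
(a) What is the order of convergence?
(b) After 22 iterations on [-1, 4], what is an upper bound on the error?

(a) Bisection has linear (order 1) convergence; the error is halved each step.

(b) Error bound = (b-a)/2^n = (4 - (-1))/2^{22}
    = 5/2^{22}

(a) 1 (linear); (b) error ≤ 1.19e-06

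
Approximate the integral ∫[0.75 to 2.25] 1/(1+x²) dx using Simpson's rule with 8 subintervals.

f(x) = 1/(1+x²)
a = 0.75, b = 2.25, n = 8
h = (b - a)/n = 0.187500

Simpson's rule: (h/3)[f(x₀) + 4f(x₁) + 2f(x₂) + ... + f(xₙ)]

x_0 = 0.7500, f(x_0) = 0.640000, coefficient = 1
x_1 = 0.9375, f(x_1) = 0.532225, coefficient = 4
x_2 = 1.1250, f(x_2) = 0.441379, coefficient = 2
x_3 = 1.3125, f(x_3) = 0.367288, coefficient = 4
x_4 = 1.5000, f(x_4) = 0.307692, coefficient = 2
x_5 = 1.6875, f(x_5) = 0.259898, coefficient = 4
x_6 = 1.8750, f(x_6) = 0.221453, coefficient = 2
x_7 = 2.0625, f(x_7) = 0.190335, coefficient = 4
x_8 = 2.2500, f(x_8) = 0.164948, coefficient = 1

I ≈ (0.187500/3) × 8.144982 = 0.509061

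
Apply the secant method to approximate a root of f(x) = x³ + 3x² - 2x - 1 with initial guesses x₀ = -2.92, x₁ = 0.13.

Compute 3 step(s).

f(x) = x³ + 3x² - 2x - 1
x₀ = -2.92, x₁ = 0.13

Secant formula: x_{n+1} = x_n - f(x_n)(x_n - x_{n-1})/(f(x_n) - f(x_{n-1}))

Iteration 1:
  f(-2.920000) = 5.522112
  f(0.130000) = -1.207103
  x_2 = 0.130000 - (-1.207103)×(0.130000 - (-2.920000))/(-1.207103 - 5.522112)
       = -0.417116
Iteration 2:
  f(0.130000) = -1.207103
  f(-0.417116) = 0.283619
  x_3 = -0.417116 - 0.283619×(-0.417116 - 0.130000)/(0.283619 - (-1.207103))
       = -0.313024
Iteration 3:
  f(-0.417116) = 0.283619
  f(-0.313024) = -0.110670
  x_4 = -0.313024 - (-0.110670)×(-0.313024 - (-0.417116))/(-0.110670 - 0.283619)
       = -0.342241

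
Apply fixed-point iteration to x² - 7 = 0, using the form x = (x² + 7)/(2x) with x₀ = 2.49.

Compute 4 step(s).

Equation: x² - 7 = 0
Fixed-point form: x = (x² + 7)/(2x)
x₀ = 2.49

x_1 = g(2.490000) = 2.650622
x_2 = g(2.650622) = 2.645756
x_3 = g(2.645756) = 2.645751
x_4 = g(2.645751) = 2.645751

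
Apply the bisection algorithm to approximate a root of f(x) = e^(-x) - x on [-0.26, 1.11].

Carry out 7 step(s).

f(x) = e^(-x) - x
Initial interval: [-0.26, 1.11]

Iteration 1:
  c_1 = (-0.260000 + 1.110000)/2 = 0.425000
  f(c_1) = f(0.425000) = 0.228770
  f(a) × f(c) ≥ 0, new interval: [0.425000, 1.110000]
Iteration 2:
  c_2 = (0.425000 + 1.110000)/2 = 0.767500
  f(c_2) = f(0.767500) = -0.303328
  f(a) × f(c) < 0, new interval: [0.425000, 0.767500]
Iteration 3:
  c_3 = (0.425000 + 0.767500)/2 = 0.596250
  f(c_3) = f(0.596250) = -0.045376
  f(a) × f(c) < 0, new interval: [0.425000, 0.596250]
Iteration 4:
  c_4 = (0.425000 + 0.596250)/2 = 0.510625
  f(c_4) = f(0.510625) = 0.089495
  f(a) × f(c) ≥ 0, new interval: [0.510625, 0.596250]
Iteration 5:
  c_5 = (0.510625 + 0.596250)/2 = 0.553438
  f(c_5) = f(0.553438) = 0.021532
  f(a) × f(c) ≥ 0, new interval: [0.553438, 0.596250]
Iteration 6:
  c_6 = (0.553438 + 0.596250)/2 = 0.574844
  f(c_6) = f(0.574844) = -0.012051
  f(a) × f(c) < 0, new interval: [0.553438, 0.574844]
Iteration 7:
  c_7 = (0.553438 + 0.574844)/2 = 0.564141
  f(c_7) = f(0.564141) = 0.004708
  f(a) × f(c) ≥ 0, new interval: [0.564141, 0.574844]

After 7 iteration(s), the approximation is c_7 = 0.564141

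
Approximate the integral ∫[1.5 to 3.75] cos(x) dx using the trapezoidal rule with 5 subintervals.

f(x) = cos(x)
a = 1.5, b = 3.75, n = 5
h = (b - a)/n = 0.450000

Trapezoidal rule: (h/2)[f(x₀) + 2f(x₁) + 2f(x₂) + ... + f(xₙ)]

x_0 = 1.5000, f(x_0) = 0.070737, coefficient = 1
x_1 = 1.9500, f(x_1) = -0.370181, coefficient = 2
x_2 = 2.4000, f(x_2) = -0.737394, coefficient = 2
x_3 = 2.8500, f(x_3) = -0.957787, coefficient = 2
x_4 = 3.3000, f(x_4) = -0.987480, coefficient = 2
x_5 = 3.7500, f(x_5) = -0.820559, coefficient = 1

I ≈ (0.450000/2) × -6.855505 = -1.542489
Exact value: -1.569056
Error: 0.026568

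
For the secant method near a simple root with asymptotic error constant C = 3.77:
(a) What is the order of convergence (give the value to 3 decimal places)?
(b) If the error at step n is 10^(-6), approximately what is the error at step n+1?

(a) Secant method has superlinear convergence with order φ = (1+√5)/2 ≈ 1.618.
    This means |e_{n+1}| ≈ C|e_n|^1.618.

(b) With |e_n| = 10^(-6) and C = 3.77:
    |e_{n+1}| ≈ 3.77 × (10^(-6))^1.618 = 3.77 × 10^(-9.71)

(a) ≈ 1.618 (golden ratio); (b) |e_{n+1}| ≈ 7.381e-10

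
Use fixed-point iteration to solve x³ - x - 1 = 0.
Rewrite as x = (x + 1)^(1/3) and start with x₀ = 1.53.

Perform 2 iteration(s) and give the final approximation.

Equation: x³ - x - 1 = 0
Fixed-point form: x = (x + 1)^(1/3)
x₀ = 1.53

x_1 = g(1.530000) = 1.362616
x_2 = g(1.362616) = 1.331878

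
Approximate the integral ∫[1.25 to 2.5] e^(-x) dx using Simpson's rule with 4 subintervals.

f(x) = e^(-x)
a = 1.25, b = 2.5, n = 4
h = (b - a)/n = 0.312500

Simpson's rule: (h/3)[f(x₀) + 4f(x₁) + 2f(x₂) + ... + f(xₙ)]

x_0 = 1.2500, f(x_0) = 0.286505, coefficient = 1
x_1 = 1.5625, f(x_1) = 0.209611, coefficient = 4
x_2 = 1.8750, f(x_2) = 0.153355, coefficient = 2
x_3 = 2.1875, f(x_3) = 0.112197, coefficient = 4
x_4 = 2.5000, f(x_4) = 0.082085, coefficient = 1

I ≈ (0.312500/3) × 1.962533 = 0.204431
Exact value: 0.204420
Error: 0.000011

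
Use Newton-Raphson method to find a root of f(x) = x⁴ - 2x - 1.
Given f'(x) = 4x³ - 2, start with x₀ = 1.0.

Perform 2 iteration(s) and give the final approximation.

f(x) = x⁴ - 2x - 1
f'(x) = 4x³ - 2
x₀ = 1.0

Newton-Raphson formula: x_{n+1} = x_n - f(x_n)/f'(x_n)

Iteration 1:
  f(1.000000) = -2.000000
  f'(1.000000) = 2.000000
  x_1 = 1.000000 - (-2.000000)/2.000000 = 2.000000
Iteration 2:
  f(2.000000) = 11.000000
  f'(2.000000) = 30.000000
  x_2 = 2.000000 - 11.000000/30.000000 = 1.633333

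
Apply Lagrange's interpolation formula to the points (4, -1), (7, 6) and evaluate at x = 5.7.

Lagrange interpolation formula:
P(x) = Σ yᵢ × Lᵢ(x)
where Lᵢ(x) = Π_{j≠i} (x - xⱼ)/(xᵢ - xⱼ)

L_0(5.7) = (5.7 - 7)/(4 - 7) = 0.433333
L_1(5.7) = (5.7 - 4)/(7 - 4) = 0.566667

P(5.7) = (-1)×L_0(5.7) + 6×L_1(5.7)
P(5.7) = 2.966667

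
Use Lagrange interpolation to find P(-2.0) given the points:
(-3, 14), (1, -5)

Lagrange interpolation formula:
P(x) = Σ yᵢ × Lᵢ(x)
where Lᵢ(x) = Π_{j≠i} (x - xⱼ)/(xᵢ - xⱼ)

L_0(-2.0) = (-2.0 - 1)/(-3 - 1) = 0.750000
L_1(-2.0) = (-2.0 - (-3))/(1 - (-3)) = 0.250000

P(-2.0) = 14×L_0(-2.0) + (-5)×L_1(-2.0)
P(-2.0) = 9.250000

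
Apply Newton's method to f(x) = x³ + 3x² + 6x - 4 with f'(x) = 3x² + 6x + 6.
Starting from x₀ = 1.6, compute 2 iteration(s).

f(x) = x³ + 3x² + 6x - 4
f'(x) = 3x² + 6x + 6
x₀ = 1.6

Newton-Raphson formula: x_{n+1} = x_n - f(x_n)/f'(x_n)

Iteration 1:
  f(1.600000) = 17.376000
  f'(1.600000) = 23.280000
  x_1 = 1.600000 - 17.376000/23.280000 = 0.853608
Iteration 2:
  f(0.853608) = 3.929570
  f'(0.853608) = 13.307591
  x_2 = 0.853608 - 3.929570/13.307591 = 0.558320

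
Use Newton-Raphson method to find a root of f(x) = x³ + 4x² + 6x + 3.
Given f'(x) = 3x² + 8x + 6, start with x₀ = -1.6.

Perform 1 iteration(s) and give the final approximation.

f(x) = x³ + 4x² + 6x + 3
f'(x) = 3x² + 8x + 6
x₀ = -1.6

Newton-Raphson formula: x_{n+1} = x_n - f(x_n)/f'(x_n)

Iteration 1:
  f(-1.600000) = -0.456000
  f'(-1.600000) = 0.880000
  x_1 = -1.600000 - (-0.456000)/0.880000 = -1.081818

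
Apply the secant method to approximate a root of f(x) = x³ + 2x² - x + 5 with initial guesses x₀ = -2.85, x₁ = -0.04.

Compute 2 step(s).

f(x) = x³ + 2x² - x + 5
x₀ = -2.85, x₁ = -0.04

Secant formula: x_{n+1} = x_n - f(x_n)(x_n - x_{n-1})/(f(x_n) - f(x_{n-1}))

Iteration 1:
  f(-2.850000) = 0.945875
  f(-0.040000) = 5.043136
  x_2 = -0.040000 - 5.043136×(-0.040000 - (-2.850000))/(5.043136 - 0.945875)
       = -3.498704
Iteration 2:
  f(-0.040000) = 5.043136
  f(-3.498704) = -9.846822
  x_3 = -3.498704 - (-9.846822)×(-3.498704 - (-0.040000))/(-9.846822 - 5.043136)
       = -1.211441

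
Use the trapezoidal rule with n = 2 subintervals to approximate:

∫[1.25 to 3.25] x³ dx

f(x) = x³
a = 1.25, b = 3.25, n = 2
h = (b - a)/n = 1.000000

Trapezoidal rule: (h/2)[f(x₀) + 2f(x₁) + 2f(x₂) + ... + f(xₙ)]

x_0 = 1.2500, f(x_0) = 1.953125, coefficient = 1
x_1 = 2.2500, f(x_1) = 11.390625, coefficient = 2
x_2 = 3.2500, f(x_2) = 34.328125, coefficient = 1

I ≈ (1.000000/2) × 59.062500 = 29.531250
Exact value: 27.281250
Error: 2.250000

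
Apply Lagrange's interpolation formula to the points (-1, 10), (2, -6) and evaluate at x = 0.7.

Lagrange interpolation formula:
P(x) = Σ yᵢ × Lᵢ(x)
where Lᵢ(x) = Π_{j≠i} (x - xⱼ)/(xᵢ - xⱼ)

L_0(0.7) = (0.7 - 2)/(-1 - 2) = 0.433333
L_1(0.7) = (0.7 - (-1))/(2 - (-1)) = 0.566667

P(0.7) = 10×L_0(0.7) + (-6)×L_1(0.7)
P(0.7) = 0.933333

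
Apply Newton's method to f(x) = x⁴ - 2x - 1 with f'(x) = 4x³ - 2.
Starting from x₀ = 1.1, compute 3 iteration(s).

f(x) = x⁴ - 2x - 1
f'(x) = 4x³ - 2
x₀ = 1.1

Newton-Raphson formula: x_{n+1} = x_n - f(x_n)/f'(x_n)

Iteration 1:
  f(1.100000) = -1.735900
  f'(1.100000) = 3.324000
  x_1 = 1.100000 - (-1.735900)/3.324000 = 1.622232
Iteration 2:
  f(1.622232) = 2.681051
  f'(1.622232) = 15.076509
  x_2 = 1.622232 - 2.681051/15.076509 = 1.444403
Iteration 3:
  f(1.444403) = 0.463837
  f'(1.444403) = 10.053820
  x_3 = 1.444403 - 0.463837/10.053820 = 1.398267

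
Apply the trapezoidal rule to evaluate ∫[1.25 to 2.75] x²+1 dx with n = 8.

f(x) = x²+1
a = 1.25, b = 2.75, n = 8
h = (b - a)/n = 0.187500

Trapezoidal rule: (h/2)[f(x₀) + 2f(x₁) + 2f(x₂) + ... + f(xₙ)]

x_0 = 1.2500, f(x_0) = 2.562500, coefficient = 1
x_1 = 1.4375, f(x_1) = 3.066406, coefficient = 2
x_2 = 1.6250, f(x_2) = 3.640625, coefficient = 2
x_3 = 1.8125, f(x_3) = 4.285156, coefficient = 2
x_4 = 2.0000, f(x_4) = 5.000000, coefficient = 2
x_5 = 2.1875, f(x_5) = 5.785156, coefficient = 2
x_6 = 2.3750, f(x_6) = 6.640625, coefficient = 2
x_7 = 2.5625, f(x_7) = 7.566406, coefficient = 2
x_8 = 2.7500, f(x_8) = 8.562500, coefficient = 1

I ≈ (0.187500/2) × 83.093750 = 7.790039
Exact value: 7.781250
Error: 0.008789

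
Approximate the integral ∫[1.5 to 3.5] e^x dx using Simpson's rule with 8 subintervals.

f(x) = e^x
a = 1.5, b = 3.5, n = 8
h = (b - a)/n = 0.250000

Simpson's rule: (h/3)[f(x₀) + 4f(x₁) + 2f(x₂) + ... + f(xₙ)]

x_0 = 1.5000, f(x_0) = 4.481689, coefficient = 1
x_1 = 1.7500, f(x_1) = 5.754603, coefficient = 4
x_2 = 2.0000, f(x_2) = 7.389056, coefficient = 2
x_3 = 2.2500, f(x_3) = 9.487736, coefficient = 4
x_4 = 2.5000, f(x_4) = 12.182494, coefficient = 2
x_5 = 2.7500, f(x_5) = 15.642632, coefficient = 4
x_6 = 3.0000, f(x_6) = 20.085537, coefficient = 2
x_7 = 3.2500, f(x_7) = 25.790340, coefficient = 4
x_8 = 3.5000, f(x_8) = 33.115452, coefficient = 1

I ≈ (0.250000/3) × 343.612556 = 28.634380
Exact value: 28.633763
Error: 0.000617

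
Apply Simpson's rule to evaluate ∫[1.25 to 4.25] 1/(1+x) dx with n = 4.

f(x) = 1/(1+x)
a = 1.25, b = 4.25, n = 4
h = (b - a)/n = 0.750000

Simpson's rule: (h/3)[f(x₀) + 4f(x₁) + 2f(x₂) + ... + f(xₙ)]

x_0 = 1.2500, f(x_0) = 0.444444, coefficient = 1
x_1 = 2.0000, f(x_1) = 0.333333, coefficient = 4
x_2 = 2.7500, f(x_2) = 0.266667, coefficient = 2
x_3 = 3.5000, f(x_3) = 0.222222, coefficient = 4
x_4 = 4.2500, f(x_4) = 0.190476, coefficient = 1

I ≈ (0.750000/3) × 3.390476 = 0.847619
Exact value: 0.847298
Error: 0.000321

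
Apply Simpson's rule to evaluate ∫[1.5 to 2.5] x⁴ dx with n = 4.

f(x) = x⁴
a = 1.5, b = 2.5, n = 4
h = (b - a)/n = 0.250000

Simpson's rule: (h/3)[f(x₀) + 4f(x₁) + 2f(x₂) + ... + f(xₙ)]

x_0 = 1.5000, f(x_0) = 5.062500, coefficient = 1
x_1 = 1.7500, f(x_1) = 9.378906, coefficient = 4
x_2 = 2.0000, f(x_2) = 16.000000, coefficient = 2
x_3 = 2.2500, f(x_3) = 25.628906, coefficient = 4
x_4 = 2.5000, f(x_4) = 39.062500, coefficient = 1

I ≈ (0.250000/3) × 216.156250 = 18.013021
Exact value: 18.012500
Error: 0.000521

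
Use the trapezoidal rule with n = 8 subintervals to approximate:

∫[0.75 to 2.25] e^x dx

f(x) = e^x
a = 0.75, b = 2.25, n = 8
h = (b - a)/n = 0.187500

Trapezoidal rule: (h/2)[f(x₀) + 2f(x₁) + 2f(x₂) + ... + f(xₙ)]

x_0 = 0.7500, f(x_0) = 2.117000, coefficient = 1
x_1 = 0.9375, f(x_1) = 2.553589, coefficient = 2
x_2 = 1.1250, f(x_2) = 3.080217, coefficient = 2
x_3 = 1.3125, f(x_3) = 3.715451, coefficient = 2
x_4 = 1.5000, f(x_4) = 4.481689, coefficient = 2
x_5 = 1.6875, f(x_5) = 5.405949, coefficient = 2
x_6 = 1.8750, f(x_6) = 6.520819, coefficient = 2
x_7 = 2.0625, f(x_7) = 7.865609, coefficient = 2
x_8 = 2.2500, f(x_8) = 9.487736, coefficient = 1

I ≈ (0.187500/2) × 78.851383 = 7.392317
Exact value: 7.370736
Error: 0.021581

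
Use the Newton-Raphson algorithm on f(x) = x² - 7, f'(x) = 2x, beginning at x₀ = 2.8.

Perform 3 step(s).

f(x) = x² - 7
f'(x) = 2x
x₀ = 2.8

Newton-Raphson formula: x_{n+1} = x_n - f(x_n)/f'(x_n)

Iteration 1:
  f(2.800000) = 0.840000
  f'(2.800000) = 5.600000
  x_1 = 2.800000 - 0.840000/5.600000 = 2.650000
Iteration 2:
  f(2.650000) = 0.022500
  f'(2.650000) = 5.300000
  x_2 = 2.650000 - 0.022500/5.300000 = 2.645755
Iteration 3:
  f(2.645755) = 0.000018
  f'(2.645755) = 5.291509
  x_3 = 2.645755 - 0.000018/5.291509 = 2.645751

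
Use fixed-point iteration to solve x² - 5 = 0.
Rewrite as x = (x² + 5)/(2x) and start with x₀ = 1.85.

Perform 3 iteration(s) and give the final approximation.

Equation: x² - 5 = 0
Fixed-point form: x = (x² + 5)/(2x)
x₀ = 1.85

x_1 = g(1.850000) = 2.276351
x_2 = g(2.276351) = 2.236424
x_3 = g(2.236424) = 2.236068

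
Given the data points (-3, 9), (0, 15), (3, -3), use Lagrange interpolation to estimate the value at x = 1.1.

Lagrange interpolation formula:
P(x) = Σ yᵢ × Lᵢ(x)
where Lᵢ(x) = Π_{j≠i} (x - xⱼ)/(xᵢ - xⱼ)

L_0(1.1) = (1.1 - 0)/(-3 - 0) × (1.1 - 3)/(-3 - 3) = -0.116111
L_1(1.1) = (1.1 - (-3))/(0 - (-3)) × (1.1 - 3)/(0 - 3) = 0.865556
L_2(1.1) = (1.1 - (-3))/(3 - (-3)) × (1.1 - 0)/(3 - 0) = 0.250556

P(1.1) = 9×L_0(1.1) + 15×L_1(1.1) + (-3)×L_2(1.1)
P(1.1) = 11.186667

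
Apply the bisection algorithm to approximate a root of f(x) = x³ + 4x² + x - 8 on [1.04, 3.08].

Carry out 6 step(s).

f(x) = x³ + 4x² + x - 8
Initial interval: [1.04, 3.08]

Iteration 1:
  c_1 = (1.040000 + 3.080000)/2 = 2.060000
  f(c_1) = f(2.060000) = 19.776216
  f(a) × f(c) < 0, new interval: [1.040000, 2.060000]
Iteration 2:
  c_2 = (1.040000 + 2.060000)/2 = 1.550000
  f(c_2) = f(1.550000) = 6.883875
  f(a) × f(c) < 0, new interval: [1.040000, 1.550000]
Iteration 3:
  c_3 = (1.040000 + 1.550000)/2 = 1.295000
  f(c_3) = f(1.295000) = 2.174847
  f(a) × f(c) < 0, new interval: [1.040000, 1.295000]
Iteration 4:
  c_4 = (1.040000 + 1.295000)/2 = 1.167500
  f(c_4) = f(1.167500) = 0.211093
  f(a) × f(c) < 0, new interval: [1.040000, 1.167500]
Iteration 5:
  c_5 = (1.040000 + 1.167500)/2 = 1.103750
  f(c_5) = f(1.103750) = -0.678535
  f(a) × f(c) ≥ 0, new interval: [1.103750, 1.167500]
Iteration 6:
  c_6 = (1.103750 + 1.167500)/2 = 1.135625
  f(c_6) = f(1.135625) = -0.241246
  f(a) × f(c) ≥ 0, new interval: [1.135625, 1.167500]

After 6 iteration(s), the approximation is c_6 = 1.135625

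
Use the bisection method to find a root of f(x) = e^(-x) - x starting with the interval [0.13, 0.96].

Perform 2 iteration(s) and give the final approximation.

f(x) = e^(-x) - x
Initial interval: [0.13, 0.96]

Iteration 1:
  c_1 = (0.130000 + 0.960000)/2 = 0.545000
  f(c_1) = f(0.545000) = 0.034842
  f(a) × f(c) ≥ 0, new interval: [0.545000, 0.960000]
Iteration 2:
  c_2 = (0.545000 + 0.960000)/2 = 0.752500
  f(c_2) = f(0.752500) = -0.281313
  f(a) × f(c) < 0, new interval: [0.545000, 0.752500]

After 2 iteration(s), the approximation is c_2 = 0.752500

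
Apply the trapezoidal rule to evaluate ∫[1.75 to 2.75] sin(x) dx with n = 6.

f(x) = sin(x)
a = 1.75, b = 2.75, n = 6
h = (b - a)/n = 0.166667

Trapezoidal rule: (h/2)[f(x₀) + 2f(x₁) + 2f(x₂) + ... + f(xₙ)]

x_0 = 1.7500, f(x_0) = 0.983986, coefficient = 1
x_1 = 1.9167, f(x_1) = 0.940781, coefficient = 2
x_2 = 2.0833, f(x_2) = 0.871503, coefficient = 2
x_3 = 2.2500, f(x_3) = 0.778073, coefficient = 2
x_4 = 2.4167, f(x_4) = 0.663080, coefficient = 2
x_5 = 2.5833, f(x_5) = 0.529711, coefficient = 2
x_6 = 2.7500, f(x_6) = 0.381661, coefficient = 1

I ≈ (0.166667/2) × 8.931942 = 0.744329
Exact value: 0.746056
Error: 0.001728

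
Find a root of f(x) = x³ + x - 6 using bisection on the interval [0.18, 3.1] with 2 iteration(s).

f(x) = x³ + x - 6
Initial interval: [0.18, 3.1]

Iteration 1:
  c_1 = (0.180000 + 3.100000)/2 = 1.640000
  f(c_1) = f(1.640000) = 0.050944
  f(a) × f(c) < 0, new interval: [0.180000, 1.640000]
Iteration 2:
  c_2 = (0.180000 + 1.640000)/2 = 0.910000
  f(c_2) = f(0.910000) = -4.336429
  f(a) × f(c) ≥ 0, new interval: [0.910000, 1.640000]

After 2 iteration(s), the approximation is c_2 = 0.910000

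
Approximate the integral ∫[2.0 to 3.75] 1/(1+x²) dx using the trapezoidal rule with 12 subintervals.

f(x) = 1/(1+x²)
a = 2.0, b = 3.75, n = 12
h = (b - a)/n = 0.145833

Trapezoidal rule: (h/2)[f(x₀) + 2f(x₁) + 2f(x₂) + ... + f(xₙ)]

x_0 = 2.0000, f(x_0) = 0.200000, coefficient = 1
x_1 = 2.1458, f(x_1) = 0.178425, coefficient = 2
x_2 = 2.2917, f(x_2) = 0.159956, coefficient = 2
x_3 = 2.4375, f(x_3) = 0.144063, coefficient = 2
x_4 = 2.5833, f(x_4) = 0.130317, coefficient = 2
x_5 = 2.7292, f(x_5) = 0.118366, coefficient = 2
x_6 = 2.8750, f(x_6) = 0.107926, coefficient = 2
x_7 = 3.0208, f(x_7) = 0.098761, coefficient = 2
x_8 = 3.1667, f(x_8) = 0.090680, coefficient = 2
x_9 = 3.3125, f(x_9) = 0.083524, coefficient = 2
x_10 = 3.4583, f(x_10) = 0.077160, coefficient = 2
x_11 = 3.6042, f(x_11) = 0.071480, coefficient = 2
x_12 = 3.7500, f(x_12) = 0.066390, coefficient = 1

I ≈ (0.145833/2) × 2.787704 = 0.203270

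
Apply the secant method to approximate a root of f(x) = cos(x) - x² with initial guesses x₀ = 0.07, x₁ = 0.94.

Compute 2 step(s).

f(x) = cos(x) - x²
x₀ = 0.07, x₁ = 0.94

Secant formula: x_{n+1} = x_n - f(x_n)(x_n - x_{n-1})/(f(x_n) - f(x_{n-1}))

Iteration 1:
  f(0.070000) = 0.992651
  f(0.940000) = -0.293812
  x_2 = 0.940000 - (-0.293812)×(0.940000 - 0.070000)/(-0.293812 - 0.992651)
       = 0.741303
Iteration 2:
  f(0.940000) = -0.293812
  f(0.741303) = 0.188059
  x_3 = 0.741303 - 0.188059×(0.741303 - 0.940000)/(0.188059 - (-0.293812))
       = 0.818848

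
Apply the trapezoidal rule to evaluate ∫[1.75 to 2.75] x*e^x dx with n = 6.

f(x) = x*e^x
a = 1.75, b = 2.75, n = 6
h = (b - a)/n = 0.166667

Trapezoidal rule: (h/2)[f(x₀) + 2f(x₁) + 2f(x₂) + ... + f(xₙ)]

x_0 = 1.7500, f(x_0) = 10.070555, coefficient = 1
x_1 = 1.9167, f(x_1) = 13.029998, coefficient = 2
x_2 = 2.0833, f(x_2) = 16.731656, coefficient = 2
x_3 = 2.2500, f(x_3) = 21.347406, coefficient = 2
x_4 = 2.4167, f(x_4) = 27.087053, coefficient = 2
x_5 = 2.5833, f(x_5) = 34.206439, coefficient = 2
x_6 = 2.7500, f(x_6) = 43.017238, coefficient = 1

I ≈ (0.166667/2) × 277.892894 = 23.157741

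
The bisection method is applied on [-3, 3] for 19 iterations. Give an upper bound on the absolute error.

Bisection error bound: |error| ≤ (b-a)/2^n
|error| ≤ (3 - (-3))/2^19 = 6/2^19
|error| ≤ 0.0000114441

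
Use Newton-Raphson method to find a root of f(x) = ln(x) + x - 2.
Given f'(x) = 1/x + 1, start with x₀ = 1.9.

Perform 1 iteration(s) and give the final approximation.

f(x) = ln(x) + x - 2
f'(x) = 1/x + 1
x₀ = 1.9

Newton-Raphson formula: x_{n+1} = x_n - f(x_n)/f'(x_n)

Iteration 1:
  f(1.900000) = 0.541854
  f'(1.900000) = 1.526316
  x_1 = 1.900000 - 0.541854/1.526316 = 1.544992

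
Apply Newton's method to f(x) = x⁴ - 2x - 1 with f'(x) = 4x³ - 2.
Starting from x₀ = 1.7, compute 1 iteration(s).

f(x) = x⁴ - 2x - 1
f'(x) = 4x³ - 2
x₀ = 1.7

Newton-Raphson formula: x_{n+1} = x_n - f(x_n)/f'(x_n)

Iteration 1:
  f(1.700000) = 3.952100
  f'(1.700000) = 17.652000
  x_1 = 1.700000 - 3.952100/17.652000 = 1.476110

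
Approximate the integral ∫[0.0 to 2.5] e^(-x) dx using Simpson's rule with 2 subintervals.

f(x) = e^(-x)
a = 0.0, b = 2.5, n = 2
h = (b - a)/n = 1.250000

Simpson's rule: (h/3)[f(x₀) + 4f(x₁) + 2f(x₂) + ... + f(xₙ)]

x_0 = 0.0000, f(x_0) = 1.000000, coefficient = 1
x_1 = 1.2500, f(x_1) = 0.286505, coefficient = 4
x_2 = 2.5000, f(x_2) = 0.082085, coefficient = 1

I ≈ (1.250000/3) × 2.228104 = 0.928377
Exact value: 0.917915
Error: 0.010462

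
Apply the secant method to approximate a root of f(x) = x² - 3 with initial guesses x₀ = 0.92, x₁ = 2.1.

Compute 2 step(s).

f(x) = x² - 3
x₀ = 0.92, x₁ = 2.1

Secant formula: x_{n+1} = x_n - f(x_n)(x_n - x_{n-1})/(f(x_n) - f(x_{n-1}))

Iteration 1:
  f(0.920000) = -2.153600
  f(2.100000) = 1.410000
  x_2 = 2.100000 - 1.410000×(2.100000 - 0.920000)/(1.410000 - (-2.153600))
       = 1.633113
Iteration 2:
  f(2.100000) = 1.410000
  f(1.633113) = -0.332943
  x_3 = 1.633113 - (-0.332943)×(1.633113 - 2.100000)/(-0.332943 - 1.410000)
       = 1.722299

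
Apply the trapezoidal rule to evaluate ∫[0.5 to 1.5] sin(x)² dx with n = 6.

f(x) = sin(x)²
a = 0.5, b = 1.5, n = 6
h = (b - a)/n = 0.166667

Trapezoidal rule: (h/2)[f(x₀) + 2f(x₁) + 2f(x₂) + ... + f(xₙ)]

x_0 = 0.5000, f(x_0) = 0.229849, coefficient = 1
x_1 = 0.6667, f(x_1) = 0.382381, coefficient = 2
x_2 = 0.8333, f(x_2) = 0.547862, coefficient = 2
x_3 = 1.0000, f(x_3) = 0.708073, coefficient = 2
x_4 = 1.1667, f(x_4) = 0.845379, coefficient = 2
x_5 = 1.3333, f(x_5) = 0.944663, coefficient = 2
x_6 = 1.5000, f(x_6) = 0.994996, coefficient = 1

I ≈ (0.166667/2) × 8.081563 = 0.673464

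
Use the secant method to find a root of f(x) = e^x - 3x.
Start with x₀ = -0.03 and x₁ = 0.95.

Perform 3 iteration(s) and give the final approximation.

f(x) = e^x - 3x
x₀ = -0.03, x₁ = 0.95

Secant formula: x_{n+1} = x_n - f(x_n)(x_n - x_{n-1})/(f(x_n) - f(x_{n-1}))

Iteration 1:
  f(-0.030000) = 1.060446
  f(0.950000) = -0.264290
  x_2 = 0.950000 - (-0.264290)×(0.950000 - (-0.030000))/(-0.264290 - 1.060446)
       = 0.754486
Iteration 2:
  f(0.950000) = -0.264290
  f(0.754486) = -0.136940
  x_3 = 0.754486 - (-0.136940)×(0.754486 - 0.950000)/(-0.136940 - (-0.264290))
       = 0.544250
Iteration 3:
  f(0.754486) = -0.136940
  f(0.544250) = 0.090565
  x_4 = 0.544250 - 0.090565×(0.544250 - 0.754486)/(0.090565 - (-0.136940))
       = 0.627941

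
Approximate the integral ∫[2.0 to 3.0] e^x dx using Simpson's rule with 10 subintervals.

f(x) = e^x
a = 2.0, b = 3.0, n = 10
h = (b - a)/n = 0.100000

Simpson's rule: (h/3)[f(x₀) + 4f(x₁) + 2f(x₂) + ... + f(xₙ)]

x_0 = 2.0000, f(x_0) = 7.389056, coefficient = 1
x_1 = 2.1000, f(x_1) = 8.166170, coefficient = 4
x_2 = 2.2000, f(x_2) = 9.025013, coefficient = 2
x_3 = 2.3000, f(x_3) = 9.974182, coefficient = 4
x_4 = 2.4000, f(x_4) = 11.023176, coefficient = 2
x_5 = 2.5000, f(x_5) = 12.182494, coefficient = 4
x_6 = 2.6000, f(x_6) = 13.463738, coefficient = 2
x_7 = 2.7000, f(x_7) = 14.879732, coefficient = 4
x_8 = 2.8000, f(x_8) = 16.444647, coefficient = 2
x_9 = 2.9000, f(x_9) = 18.174145, coefficient = 4
x_10 = 3.0000, f(x_10) = 20.085537, coefficient = 1

I ≈ (0.100000/3) × 380.894636 = 12.696488
Exact value: 12.696481
Error: 0.000007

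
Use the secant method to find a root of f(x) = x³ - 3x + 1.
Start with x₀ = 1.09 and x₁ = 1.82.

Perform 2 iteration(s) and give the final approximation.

f(x) = x³ - 3x + 1
x₀ = 1.09, x₁ = 1.82

Secant formula: x_{n+1} = x_n - f(x_n)(x_n - x_{n-1})/(f(x_n) - f(x_{n-1}))

Iteration 1:
  f(1.090000) = -0.974971
  f(1.820000) = 1.568568
  x_2 = 1.820000 - 1.568568×(1.820000 - 1.090000)/(1.568568 - (-0.974971))
       = 1.369818
Iteration 2:
  f(1.820000) = 1.568568
  f(1.369818) = -0.539125
  x_3 = 1.369818 - (-0.539125)×(1.369818 - 1.820000)/(-0.539125 - 1.568568)
       = 1.484970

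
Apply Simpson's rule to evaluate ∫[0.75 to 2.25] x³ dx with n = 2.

f(x) = x³
a = 0.75, b = 2.25, n = 2
h = (b - a)/n = 0.750000

Simpson's rule: (h/3)[f(x₀) + 4f(x₁) + 2f(x₂) + ... + f(xₙ)]

x_0 = 0.7500, f(x_0) = 0.421875, coefficient = 1
x_1 = 1.5000, f(x_1) = 3.375000, coefficient = 4
x_2 = 2.2500, f(x_2) = 11.390625, coefficient = 1

I ≈ (0.750000/3) × 25.312500 = 6.328125
Exact value: 6.328125
Error: 0.000000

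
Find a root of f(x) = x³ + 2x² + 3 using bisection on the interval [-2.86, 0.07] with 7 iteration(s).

f(x) = x³ + 2x² + 3
Initial interval: [-2.86, 0.07]

Iteration 1:
  c_1 = (-2.860000 + 0.070000)/2 = -1.395000
  f(c_1) = f(-1.395000) = 4.177345
  f(a) × f(c) < 0, new interval: [-2.860000, -1.395000]
Iteration 2:
  c_2 = (-2.860000 + (-1.395000))/2 = -2.127500
  f(c_2) = f(-2.127500) = 2.422902
  f(a) × f(c) < 0, new interval: [-2.860000, -2.127500]
Iteration 3:
  c_3 = (-2.860000 + (-2.127500))/2 = -2.493750
  f(c_3) = f(-2.493750) = -0.070527
  f(a) × f(c) ≥ 0, new interval: [-2.493750, -2.127500]
Iteration 4:
  c_4 = (-2.493750 + (-2.127500))/2 = -2.310625
  f(c_4) = f(-2.310625) = 1.341577
  f(a) × f(c) < 0, new interval: [-2.493750, -2.310625]
Iteration 5:
  c_5 = (-2.493750 + (-2.310625))/2 = -2.402188
  f(c_5) = f(-2.402188) = 0.679175
  f(a) × f(c) < 0, new interval: [-2.493750, -2.402188]
Iteration 6:
  c_6 = (-2.493750 + (-2.402188))/2 = -2.447969
  f(c_6) = f(-2.447969) = 0.315524
  f(a) × f(c) < 0, new interval: [-2.493750, -2.447969]
Iteration 7:
  c_7 = (-2.493750 + (-2.447969))/2 = -2.470859
  f(c_7) = f(-2.470859) = 0.125335
  f(a) × f(c) < 0, new interval: [-2.493750, -2.470859]

After 7 iteration(s), the approximation is c_7 = -2.470859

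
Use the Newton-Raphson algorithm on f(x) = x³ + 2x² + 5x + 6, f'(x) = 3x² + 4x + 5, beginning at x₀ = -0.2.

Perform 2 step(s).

f(x) = x³ + 2x² + 5x + 6
f'(x) = 3x² + 4x + 5
x₀ = -0.2

Newton-Raphson formula: x_{n+1} = x_n - f(x_n)/f'(x_n)

Iteration 1:
  f(-0.200000) = 5.072000
  f'(-0.200000) = 4.320000
  x_1 = -0.200000 - 5.072000/4.320000 = -1.374074
Iteration 2:
  f(-1.374074) = 0.311428
  f'(-1.374074) = 5.167942
  x_2 = -1.374074 - 0.311428/5.167942 = -1.434335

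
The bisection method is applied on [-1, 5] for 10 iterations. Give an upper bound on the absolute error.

Bisection error bound: |error| ≤ (b-a)/2^n
|error| ≤ (5 - (-1))/2^10 = 6/2^10
|error| ≤ 0.0058593750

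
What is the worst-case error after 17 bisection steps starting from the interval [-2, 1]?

Bisection error bound: |error| ≤ (b-a)/2^n
|error| ≤ (1 - (-2))/2^17 = 3/2^17
|error| ≤ 0.0000228882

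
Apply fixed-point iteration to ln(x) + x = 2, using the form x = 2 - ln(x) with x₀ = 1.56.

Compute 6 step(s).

Equation: ln(x) + x = 2
Fixed-point form: x = 2 - ln(x)
x₀ = 1.56

x_1 = g(1.560000) = 1.555314
x_2 = g(1.555314) = 1.558322
x_3 = g(1.558322) = 1.556390
x_4 = g(1.556390) = 1.557631
x_5 = g(1.557631) = 1.556834
x_6 = g(1.556834) = 1.557346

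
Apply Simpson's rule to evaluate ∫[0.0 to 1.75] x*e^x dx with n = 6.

f(x) = x*e^x
a = 0.0, b = 1.75, n = 6
h = (b - a)/n = 0.291667

Simpson's rule: (h/3)[f(x₀) + 4f(x₁) + 2f(x₂) + ... + f(xₙ)]

x_0 = 0.0000, f(x_0) = 0.000000, coefficient = 1
x_1 = 0.2917, f(x_1) = 0.390442, coefficient = 4
x_2 = 0.5833, f(x_2) = 1.045334, coefficient = 2
x_3 = 0.8750, f(x_3) = 2.099016, coefficient = 4
x_4 = 1.1667, f(x_4) = 3.746482, coefficient = 2
x_5 = 1.4583, f(x_5) = 6.269067, coefficient = 4
x_6 = 1.7500, f(x_6) = 10.070555, coefficient = 1

I ≈ (0.291667/3) × 54.688286 = 5.316917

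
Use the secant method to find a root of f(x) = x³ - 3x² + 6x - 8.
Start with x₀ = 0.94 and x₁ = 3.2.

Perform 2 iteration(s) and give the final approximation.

f(x) = x³ - 3x² + 6x - 8
x₀ = 0.94, x₁ = 3.2

Secant formula: x_{n+1} = x_n - f(x_n)(x_n - x_{n-1})/(f(x_n) - f(x_{n-1}))

Iteration 1:
  f(0.940000) = -4.180216
  f(3.200000) = 13.248000
  x_2 = 3.200000 - 13.248000×(3.200000 - 0.940000)/(13.248000 - (-4.180216))
       = 1.482069
Iteration 2:
  f(3.200000) = 13.248000
  f(1.482069) = -2.441766
  x_3 = 1.482069 - (-2.441766)×(1.482069 - 3.200000)/(-2.441766 - 13.248000)
       = 1.749427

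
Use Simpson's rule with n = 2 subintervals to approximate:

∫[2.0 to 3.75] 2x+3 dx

f(x) = 2x+3
a = 2.0, b = 3.75, n = 2
h = (b - a)/n = 0.875000

Simpson's rule: (h/3)[f(x₀) + 4f(x₁) + 2f(x₂) + ... + f(xₙ)]

x_0 = 2.0000, f(x_0) = 7.000000, coefficient = 1
x_1 = 2.8750, f(x_1) = 8.750000, coefficient = 4
x_2 = 3.7500, f(x_2) = 10.500000, coefficient = 1

I ≈ (0.875000/3) × 52.500000 = 15.312500
Exact value: 15.312500
Error: 0.000000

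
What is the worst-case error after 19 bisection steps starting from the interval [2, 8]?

Bisection error bound: |error| ≤ (b-a)/2^n
|error| ≤ (8 - 2)/2^19 = 6/2^19
|error| ≤ 0.0000114441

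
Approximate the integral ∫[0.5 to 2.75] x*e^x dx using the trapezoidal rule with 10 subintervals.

f(x) = x*e^x
a = 0.5, b = 2.75, n = 10
h = (b - a)/n = 0.225000

Trapezoidal rule: (h/2)[f(x₀) + 2f(x₁) + 2f(x₂) + ... + f(xₙ)]

x_0 = 0.5000, f(x_0) = 0.824361, coefficient = 1
x_1 = 0.7250, f(x_1) = 1.496930, coefficient = 2
x_2 = 0.9500, f(x_2) = 2.456424, coefficient = 2
x_3 = 1.1750, f(x_3) = 3.804818, coefficient = 2
x_4 = 1.4000, f(x_4) = 5.677280, coefficient = 2
x_5 = 1.6250, f(x_5) = 8.252431, coefficient = 2
x_6 = 1.8500, f(x_6) = 11.765666, coefficient = 2
x_7 = 2.0750, f(x_7) = 16.526434, coefficient = 2
x_8 = 2.3000, f(x_8) = 22.940620, coefficient = 2
x_9 = 2.5250, f(x_9) = 31.539511, coefficient = 2
x_10 = 2.7500, f(x_10) = 43.017238, coefficient = 1

I ≈ (0.225000/2) × 252.761825 = 28.435705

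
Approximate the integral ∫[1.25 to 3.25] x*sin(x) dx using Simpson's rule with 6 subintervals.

f(x) = x*sin(x)
a = 1.25, b = 3.25, n = 6
h = (b - a)/n = 0.333333

Simpson's rule: (h/3)[f(x₀) + 4f(x₁) + 2f(x₂) + ... + f(xₙ)]

x_0 = 1.2500, f(x_0) = 1.186231, coefficient = 1
x_1 = 1.5833, f(x_1) = 1.583209, coefficient = 4
x_2 = 1.9167, f(x_2) = 1.803163, coefficient = 2
x_3 = 2.2500, f(x_3) = 1.750665, coefficient = 4
x_4 = 2.5833, f(x_4) = 1.368419, coefficient = 2
x_5 = 2.9167, f(x_5) = 0.650516, coefficient = 4
x_6 = 3.2500, f(x_6) = -0.351634, coefficient = 1

I ≈ (0.333333/3) × 23.115321 = 2.568369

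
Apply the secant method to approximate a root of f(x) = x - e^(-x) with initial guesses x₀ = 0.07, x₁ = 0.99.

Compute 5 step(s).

f(x) = x - e^(-x)
x₀ = 0.07, x₁ = 0.99

Secant formula: x_{n+1} = x_n - f(x_n)(x_n - x_{n-1})/(f(x_n) - f(x_{n-1}))

Iteration 1:
  f(0.070000) = -0.862394
  f(0.990000) = 0.618423
  x_2 = 0.990000 - 0.618423×(0.990000 - 0.070000)/(0.618423 - (-0.862394))
       = 0.605787
Iteration 2:
  f(0.990000) = 0.618423
  f(0.605787) = 0.060142
  x_3 = 0.605787 - 0.060142×(0.605787 - 0.990000)/(0.060142 - 0.618423)
       = 0.564397
Iteration 3:
  f(0.605787) = 0.060142
  f(0.564397) = -0.004306
  x_4 = 0.564397 - (-0.004306)×(0.564397 - 0.605787)/(-0.004306 - 0.060142)
       = 0.567162
Iteration 4:
  f(0.564397) = -0.004306
  f(0.567162) = 0.000030
  x_5 = 0.567162 - 0.000030×(0.567162 - 0.564397)/(0.000030 - (-0.004306))
       = 0.567143
Iteration 5:
  f(0.567162) = 0.000030
  f(0.567143) = 0.000000
  x_6 = 0.567143 - 0.000000×(0.567143 - 0.567162)/(0.000000 - 0.000030)
       = 0.567143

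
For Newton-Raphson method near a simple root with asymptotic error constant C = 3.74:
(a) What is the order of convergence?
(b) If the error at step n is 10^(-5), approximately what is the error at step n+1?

(a) Newton-Raphson has quadratic (order 2) convergence near simple roots.
    This means |e_{n+1}| ≈ C|e_n|².

(b) With |e_n| = 10^(-5) and C = 3.74:
    |e_{n+1}| ≈ 3.74 × (10^(-5))² = 3.74 × 10^(-10)

(a) 2 (quadratic); (b) |e_{n+1}| ≈ 3.740e-10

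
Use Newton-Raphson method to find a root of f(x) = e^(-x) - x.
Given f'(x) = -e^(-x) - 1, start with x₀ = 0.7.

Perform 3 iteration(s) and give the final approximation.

f(x) = e^(-x) - x
f'(x) = -e^(-x) - 1
x₀ = 0.7

Newton-Raphson formula: x_{n+1} = x_n - f(x_n)/f'(x_n)

Iteration 1:
  f(0.700000) = -0.203415
  f'(0.700000) = -1.496585
  x_1 = 0.700000 - (-0.203415)/(-1.496585) = 0.564081
Iteration 2:
  f(0.564081) = 0.004802
  f'(0.564081) = -1.568883
  x_2 = 0.564081 - 0.004802/(-1.568883) = 0.567142
Iteration 3:
  f(0.567142) = 0.000003
  f'(0.567142) = -1.567144
  x_3 = 0.567142 - 0.000003/(-1.567144) = 0.567143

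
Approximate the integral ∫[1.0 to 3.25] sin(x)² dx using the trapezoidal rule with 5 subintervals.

f(x) = sin(x)²
a = 1.0, b = 3.25, n = 5
h = (b - a)/n = 0.450000

Trapezoidal rule: (h/2)[f(x₀) + 2f(x₁) + 2f(x₂) + ... + f(xₙ)]

x_0 = 1.0000, f(x_0) = 0.708073, coefficient = 1
x_1 = 1.4500, f(x_1) = 0.985479, coefficient = 2
x_2 = 1.9000, f(x_2) = 0.895484, coefficient = 2
x_3 = 2.3500, f(x_3) = 0.506194, coefficient = 2
x_4 = 2.8000, f(x_4) = 0.112217, coefficient = 2
x_5 = 3.2500, f(x_5) = 0.011706, coefficient = 1

I ≈ (0.450000/2) × 5.718528 = 1.286669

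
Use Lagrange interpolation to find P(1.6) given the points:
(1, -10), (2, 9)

Lagrange interpolation formula:
P(x) = Σ yᵢ × Lᵢ(x)
where Lᵢ(x) = Π_{j≠i} (x - xⱼ)/(xᵢ - xⱼ)

L_0(1.6) = (1.6 - 2)/(1 - 2) = 0.400000
L_1(1.6) = (1.6 - 1)/(2 - 1) = 0.600000

P(1.6) = (-10)×L_0(1.6) + 9×L_1(1.6)
P(1.6) = 1.400000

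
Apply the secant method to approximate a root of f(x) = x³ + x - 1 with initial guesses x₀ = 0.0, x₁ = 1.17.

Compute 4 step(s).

f(x) = x³ + x - 1
x₀ = 0.0, x₁ = 1.17

Secant formula: x_{n+1} = x_n - f(x_n)(x_n - x_{n-1})/(f(x_n) - f(x_{n-1}))

Iteration 1:
  f(0.000000) = -1.000000
  f(1.170000) = 1.771613
  x_2 = 1.170000 - 1.771613×(1.170000 - 0.000000)/(1.771613 - (-1.000000))
       = 0.422137
Iteration 2:
  f(1.170000) = 1.771613
  f(0.422137) = -0.502639
  x_3 = 0.422137 - (-0.502639)×(0.422137 - 1.170000)/(-0.502639 - 1.771613)
       = 0.587424
Iteration 3:
  f(0.422137) = -0.502639
  f(0.587424) = -0.209875
  x_4 = 0.587424 - (-0.209875)×(0.587424 - 0.422137)/(-0.209875 - (-0.502639))
       = 0.705915
Iteration 4:
  f(0.587424) = -0.209875
  f(0.705915) = 0.057683
  x_5 = 0.705915 - 0.057683×(0.705915 - 0.587424)/(0.057683 - (-0.209875))
       = 0.680369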